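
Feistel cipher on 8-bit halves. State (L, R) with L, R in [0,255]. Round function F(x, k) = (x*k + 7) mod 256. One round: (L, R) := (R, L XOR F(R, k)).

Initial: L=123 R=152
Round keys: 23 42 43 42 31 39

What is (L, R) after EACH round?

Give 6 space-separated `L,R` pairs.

Round 1 (k=23): L=152 R=212
Round 2 (k=42): L=212 R=87
Round 3 (k=43): L=87 R=112
Round 4 (k=42): L=112 R=48
Round 5 (k=31): L=48 R=167
Round 6 (k=39): L=167 R=72

Answer: 152,212 212,87 87,112 112,48 48,167 167,72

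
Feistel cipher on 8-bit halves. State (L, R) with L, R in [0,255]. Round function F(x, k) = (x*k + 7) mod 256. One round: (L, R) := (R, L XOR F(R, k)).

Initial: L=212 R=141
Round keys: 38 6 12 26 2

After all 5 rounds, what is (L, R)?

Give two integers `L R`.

Answer: 163 107

Derivation:
Round 1 (k=38): L=141 R=33
Round 2 (k=6): L=33 R=64
Round 3 (k=12): L=64 R=38
Round 4 (k=26): L=38 R=163
Round 5 (k=2): L=163 R=107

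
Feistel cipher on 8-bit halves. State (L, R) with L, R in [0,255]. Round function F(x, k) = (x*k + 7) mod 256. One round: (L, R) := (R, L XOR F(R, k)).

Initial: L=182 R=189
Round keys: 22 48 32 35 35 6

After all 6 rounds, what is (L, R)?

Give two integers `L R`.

Round 1 (k=22): L=189 R=243
Round 2 (k=48): L=243 R=42
Round 3 (k=32): L=42 R=180
Round 4 (k=35): L=180 R=137
Round 5 (k=35): L=137 R=118
Round 6 (k=6): L=118 R=66

Answer: 118 66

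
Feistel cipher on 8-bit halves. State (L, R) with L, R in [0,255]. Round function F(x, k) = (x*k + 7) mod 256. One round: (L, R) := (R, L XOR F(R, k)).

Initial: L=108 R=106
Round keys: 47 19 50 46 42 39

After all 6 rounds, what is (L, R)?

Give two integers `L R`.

Answer: 163 135

Derivation:
Round 1 (k=47): L=106 R=17
Round 2 (k=19): L=17 R=32
Round 3 (k=50): L=32 R=86
Round 4 (k=46): L=86 R=91
Round 5 (k=42): L=91 R=163
Round 6 (k=39): L=163 R=135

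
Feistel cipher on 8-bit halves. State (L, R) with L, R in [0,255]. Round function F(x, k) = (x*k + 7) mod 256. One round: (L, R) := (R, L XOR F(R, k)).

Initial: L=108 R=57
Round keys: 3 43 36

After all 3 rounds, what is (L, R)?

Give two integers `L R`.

Round 1 (k=3): L=57 R=222
Round 2 (k=43): L=222 R=104
Round 3 (k=36): L=104 R=121

Answer: 104 121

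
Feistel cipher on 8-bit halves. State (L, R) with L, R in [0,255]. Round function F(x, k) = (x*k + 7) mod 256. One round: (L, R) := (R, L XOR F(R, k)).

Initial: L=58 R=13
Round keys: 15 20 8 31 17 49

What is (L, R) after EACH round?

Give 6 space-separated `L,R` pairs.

Round 1 (k=15): L=13 R=240
Round 2 (k=20): L=240 R=202
Round 3 (k=8): L=202 R=167
Round 4 (k=31): L=167 R=138
Round 5 (k=17): L=138 R=150
Round 6 (k=49): L=150 R=55

Answer: 13,240 240,202 202,167 167,138 138,150 150,55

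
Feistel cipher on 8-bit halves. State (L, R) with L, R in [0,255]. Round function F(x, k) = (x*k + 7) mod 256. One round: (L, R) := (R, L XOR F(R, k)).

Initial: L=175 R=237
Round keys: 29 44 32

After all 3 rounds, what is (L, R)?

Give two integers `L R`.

Round 1 (k=29): L=237 R=79
Round 2 (k=44): L=79 R=118
Round 3 (k=32): L=118 R=136

Answer: 118 136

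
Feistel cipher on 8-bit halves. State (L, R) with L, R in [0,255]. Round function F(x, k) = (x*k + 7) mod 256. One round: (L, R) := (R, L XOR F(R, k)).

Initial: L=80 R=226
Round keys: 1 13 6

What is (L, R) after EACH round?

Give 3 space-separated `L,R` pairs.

Round 1 (k=1): L=226 R=185
Round 2 (k=13): L=185 R=142
Round 3 (k=6): L=142 R=226

Answer: 226,185 185,142 142,226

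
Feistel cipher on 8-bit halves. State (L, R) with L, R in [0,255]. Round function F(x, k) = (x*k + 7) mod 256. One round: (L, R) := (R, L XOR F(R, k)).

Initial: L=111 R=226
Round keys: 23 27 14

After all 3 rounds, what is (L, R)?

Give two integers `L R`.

Round 1 (k=23): L=226 R=58
Round 2 (k=27): L=58 R=199
Round 3 (k=14): L=199 R=211

Answer: 199 211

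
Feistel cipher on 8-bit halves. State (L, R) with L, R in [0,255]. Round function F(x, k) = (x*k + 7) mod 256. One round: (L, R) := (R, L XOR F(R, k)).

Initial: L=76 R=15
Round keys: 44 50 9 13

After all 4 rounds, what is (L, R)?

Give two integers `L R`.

Answer: 182 79

Derivation:
Round 1 (k=44): L=15 R=215
Round 2 (k=50): L=215 R=10
Round 3 (k=9): L=10 R=182
Round 4 (k=13): L=182 R=79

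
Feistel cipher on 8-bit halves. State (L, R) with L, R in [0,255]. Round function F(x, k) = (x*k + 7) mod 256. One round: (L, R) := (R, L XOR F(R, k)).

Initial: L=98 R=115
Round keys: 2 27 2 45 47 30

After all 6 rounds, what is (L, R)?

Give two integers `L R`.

Answer: 11 151

Derivation:
Round 1 (k=2): L=115 R=143
Round 2 (k=27): L=143 R=111
Round 3 (k=2): L=111 R=106
Round 4 (k=45): L=106 R=198
Round 5 (k=47): L=198 R=11
Round 6 (k=30): L=11 R=151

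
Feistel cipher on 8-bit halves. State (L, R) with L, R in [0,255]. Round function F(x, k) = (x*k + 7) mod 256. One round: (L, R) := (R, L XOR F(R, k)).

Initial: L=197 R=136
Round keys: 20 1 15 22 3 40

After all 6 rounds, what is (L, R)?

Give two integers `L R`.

Answer: 245 145

Derivation:
Round 1 (k=20): L=136 R=98
Round 2 (k=1): L=98 R=225
Round 3 (k=15): L=225 R=84
Round 4 (k=22): L=84 R=222
Round 5 (k=3): L=222 R=245
Round 6 (k=40): L=245 R=145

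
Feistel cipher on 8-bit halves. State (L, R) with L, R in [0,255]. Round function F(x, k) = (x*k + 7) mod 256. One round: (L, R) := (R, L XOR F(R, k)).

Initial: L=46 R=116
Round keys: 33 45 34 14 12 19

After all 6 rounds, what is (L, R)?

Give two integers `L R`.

Round 1 (k=33): L=116 R=213
Round 2 (k=45): L=213 R=12
Round 3 (k=34): L=12 R=74
Round 4 (k=14): L=74 R=31
Round 5 (k=12): L=31 R=49
Round 6 (k=19): L=49 R=181

Answer: 49 181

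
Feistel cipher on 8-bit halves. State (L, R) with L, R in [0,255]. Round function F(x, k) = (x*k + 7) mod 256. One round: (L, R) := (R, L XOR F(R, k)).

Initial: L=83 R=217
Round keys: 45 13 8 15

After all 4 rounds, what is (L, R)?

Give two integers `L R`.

Answer: 96 4

Derivation:
Round 1 (k=45): L=217 R=127
Round 2 (k=13): L=127 R=163
Round 3 (k=8): L=163 R=96
Round 4 (k=15): L=96 R=4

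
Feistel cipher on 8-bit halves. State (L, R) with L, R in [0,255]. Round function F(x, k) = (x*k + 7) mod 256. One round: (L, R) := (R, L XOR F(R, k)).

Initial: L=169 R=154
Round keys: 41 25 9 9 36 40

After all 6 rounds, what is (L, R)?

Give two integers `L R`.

Round 1 (k=41): L=154 R=24
Round 2 (k=25): L=24 R=197
Round 3 (k=9): L=197 R=236
Round 4 (k=9): L=236 R=150
Round 5 (k=36): L=150 R=243
Round 6 (k=40): L=243 R=105

Answer: 243 105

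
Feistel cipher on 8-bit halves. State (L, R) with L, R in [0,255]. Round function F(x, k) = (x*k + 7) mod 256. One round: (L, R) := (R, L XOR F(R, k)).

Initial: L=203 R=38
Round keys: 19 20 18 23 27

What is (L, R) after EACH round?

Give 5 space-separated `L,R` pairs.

Answer: 38,18 18,73 73,59 59,29 29,45

Derivation:
Round 1 (k=19): L=38 R=18
Round 2 (k=20): L=18 R=73
Round 3 (k=18): L=73 R=59
Round 4 (k=23): L=59 R=29
Round 5 (k=27): L=29 R=45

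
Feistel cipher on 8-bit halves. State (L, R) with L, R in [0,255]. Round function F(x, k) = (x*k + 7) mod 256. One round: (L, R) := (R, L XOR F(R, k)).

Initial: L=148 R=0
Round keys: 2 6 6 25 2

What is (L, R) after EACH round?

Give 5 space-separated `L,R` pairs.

Answer: 0,147 147,121 121,78 78,220 220,241

Derivation:
Round 1 (k=2): L=0 R=147
Round 2 (k=6): L=147 R=121
Round 3 (k=6): L=121 R=78
Round 4 (k=25): L=78 R=220
Round 5 (k=2): L=220 R=241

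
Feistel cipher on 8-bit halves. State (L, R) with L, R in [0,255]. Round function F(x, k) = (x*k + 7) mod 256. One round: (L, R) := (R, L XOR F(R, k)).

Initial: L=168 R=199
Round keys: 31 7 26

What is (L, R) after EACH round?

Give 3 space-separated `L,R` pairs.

Answer: 199,136 136,120 120,191

Derivation:
Round 1 (k=31): L=199 R=136
Round 2 (k=7): L=136 R=120
Round 3 (k=26): L=120 R=191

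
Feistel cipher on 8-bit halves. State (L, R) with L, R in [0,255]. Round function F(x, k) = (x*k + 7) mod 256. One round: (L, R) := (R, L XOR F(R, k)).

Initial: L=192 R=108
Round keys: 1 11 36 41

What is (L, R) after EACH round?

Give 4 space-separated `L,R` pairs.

Answer: 108,179 179,212 212,100 100,223

Derivation:
Round 1 (k=1): L=108 R=179
Round 2 (k=11): L=179 R=212
Round 3 (k=36): L=212 R=100
Round 4 (k=41): L=100 R=223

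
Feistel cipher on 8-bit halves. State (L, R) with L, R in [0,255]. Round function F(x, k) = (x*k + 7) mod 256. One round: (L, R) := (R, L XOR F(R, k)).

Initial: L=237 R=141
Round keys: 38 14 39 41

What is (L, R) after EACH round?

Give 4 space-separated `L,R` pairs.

Answer: 141,24 24,218 218,37 37,46

Derivation:
Round 1 (k=38): L=141 R=24
Round 2 (k=14): L=24 R=218
Round 3 (k=39): L=218 R=37
Round 4 (k=41): L=37 R=46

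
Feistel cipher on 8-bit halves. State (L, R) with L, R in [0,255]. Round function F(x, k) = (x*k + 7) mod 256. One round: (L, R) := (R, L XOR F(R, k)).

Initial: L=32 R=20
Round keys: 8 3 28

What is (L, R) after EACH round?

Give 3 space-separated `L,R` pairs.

Round 1 (k=8): L=20 R=135
Round 2 (k=3): L=135 R=136
Round 3 (k=28): L=136 R=96

Answer: 20,135 135,136 136,96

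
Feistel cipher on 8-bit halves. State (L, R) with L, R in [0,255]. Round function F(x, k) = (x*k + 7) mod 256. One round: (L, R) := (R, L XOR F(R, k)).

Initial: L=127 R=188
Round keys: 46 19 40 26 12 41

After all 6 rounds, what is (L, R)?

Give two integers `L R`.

Round 1 (k=46): L=188 R=176
Round 2 (k=19): L=176 R=171
Round 3 (k=40): L=171 R=15
Round 4 (k=26): L=15 R=38
Round 5 (k=12): L=38 R=192
Round 6 (k=41): L=192 R=225

Answer: 192 225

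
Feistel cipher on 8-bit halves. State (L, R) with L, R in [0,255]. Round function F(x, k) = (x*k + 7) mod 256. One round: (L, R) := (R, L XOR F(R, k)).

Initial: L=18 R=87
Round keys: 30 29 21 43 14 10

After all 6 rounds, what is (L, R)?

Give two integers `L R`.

Round 1 (k=30): L=87 R=43
Round 2 (k=29): L=43 R=177
Round 3 (k=21): L=177 R=167
Round 4 (k=43): L=167 R=165
Round 5 (k=14): L=165 R=170
Round 6 (k=10): L=170 R=14

Answer: 170 14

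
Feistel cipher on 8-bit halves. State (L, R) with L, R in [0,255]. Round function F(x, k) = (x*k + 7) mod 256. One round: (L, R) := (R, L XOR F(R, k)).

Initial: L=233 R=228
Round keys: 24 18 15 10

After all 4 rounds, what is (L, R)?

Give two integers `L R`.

Round 1 (k=24): L=228 R=142
Round 2 (k=18): L=142 R=231
Round 3 (k=15): L=231 R=30
Round 4 (k=10): L=30 R=212

Answer: 30 212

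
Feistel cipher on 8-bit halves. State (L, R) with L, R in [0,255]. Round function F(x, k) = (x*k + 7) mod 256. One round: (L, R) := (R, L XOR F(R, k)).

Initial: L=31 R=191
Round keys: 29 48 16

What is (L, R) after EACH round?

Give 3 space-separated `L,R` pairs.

Answer: 191,181 181,72 72,50

Derivation:
Round 1 (k=29): L=191 R=181
Round 2 (k=48): L=181 R=72
Round 3 (k=16): L=72 R=50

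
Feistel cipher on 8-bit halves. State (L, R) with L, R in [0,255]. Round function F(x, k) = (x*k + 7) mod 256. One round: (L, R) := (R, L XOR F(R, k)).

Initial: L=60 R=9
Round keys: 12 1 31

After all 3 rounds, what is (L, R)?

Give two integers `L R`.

Answer: 95 199

Derivation:
Round 1 (k=12): L=9 R=79
Round 2 (k=1): L=79 R=95
Round 3 (k=31): L=95 R=199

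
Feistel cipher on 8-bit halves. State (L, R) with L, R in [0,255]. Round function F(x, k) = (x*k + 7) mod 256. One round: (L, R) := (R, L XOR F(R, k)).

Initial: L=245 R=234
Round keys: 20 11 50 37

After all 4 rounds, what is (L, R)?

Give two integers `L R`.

Answer: 15 221

Derivation:
Round 1 (k=20): L=234 R=186
Round 2 (k=11): L=186 R=239
Round 3 (k=50): L=239 R=15
Round 4 (k=37): L=15 R=221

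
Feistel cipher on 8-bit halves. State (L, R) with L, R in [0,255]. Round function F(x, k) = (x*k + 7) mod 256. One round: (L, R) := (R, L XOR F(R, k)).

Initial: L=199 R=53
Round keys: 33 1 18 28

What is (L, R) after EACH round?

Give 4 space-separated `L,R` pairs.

Round 1 (k=33): L=53 R=27
Round 2 (k=1): L=27 R=23
Round 3 (k=18): L=23 R=190
Round 4 (k=28): L=190 R=216

Answer: 53,27 27,23 23,190 190,216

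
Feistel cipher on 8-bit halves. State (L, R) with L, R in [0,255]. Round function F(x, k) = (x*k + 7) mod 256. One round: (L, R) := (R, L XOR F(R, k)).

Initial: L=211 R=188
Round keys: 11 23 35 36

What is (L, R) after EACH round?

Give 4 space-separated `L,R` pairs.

Round 1 (k=11): L=188 R=200
Round 2 (k=23): L=200 R=67
Round 3 (k=35): L=67 R=248
Round 4 (k=36): L=248 R=164

Answer: 188,200 200,67 67,248 248,164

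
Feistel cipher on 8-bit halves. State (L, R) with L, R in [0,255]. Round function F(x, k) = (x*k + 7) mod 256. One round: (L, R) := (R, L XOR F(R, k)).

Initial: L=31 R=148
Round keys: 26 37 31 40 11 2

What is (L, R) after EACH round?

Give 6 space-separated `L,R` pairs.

Answer: 148,16 16,195 195,180 180,228 228,103 103,49

Derivation:
Round 1 (k=26): L=148 R=16
Round 2 (k=37): L=16 R=195
Round 3 (k=31): L=195 R=180
Round 4 (k=40): L=180 R=228
Round 5 (k=11): L=228 R=103
Round 6 (k=2): L=103 R=49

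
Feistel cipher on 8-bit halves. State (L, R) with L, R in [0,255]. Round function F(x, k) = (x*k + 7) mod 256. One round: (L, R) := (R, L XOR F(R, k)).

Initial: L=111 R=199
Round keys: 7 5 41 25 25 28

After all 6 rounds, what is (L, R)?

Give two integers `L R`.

Answer: 221 100

Derivation:
Round 1 (k=7): L=199 R=23
Round 2 (k=5): L=23 R=189
Round 3 (k=41): L=189 R=91
Round 4 (k=25): L=91 R=87
Round 5 (k=25): L=87 R=221
Round 6 (k=28): L=221 R=100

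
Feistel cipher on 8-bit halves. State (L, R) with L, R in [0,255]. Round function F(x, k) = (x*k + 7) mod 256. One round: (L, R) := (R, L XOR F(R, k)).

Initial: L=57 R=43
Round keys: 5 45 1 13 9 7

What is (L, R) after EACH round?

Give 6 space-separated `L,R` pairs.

Answer: 43,231 231,137 137,119 119,155 155,13 13,249

Derivation:
Round 1 (k=5): L=43 R=231
Round 2 (k=45): L=231 R=137
Round 3 (k=1): L=137 R=119
Round 4 (k=13): L=119 R=155
Round 5 (k=9): L=155 R=13
Round 6 (k=7): L=13 R=249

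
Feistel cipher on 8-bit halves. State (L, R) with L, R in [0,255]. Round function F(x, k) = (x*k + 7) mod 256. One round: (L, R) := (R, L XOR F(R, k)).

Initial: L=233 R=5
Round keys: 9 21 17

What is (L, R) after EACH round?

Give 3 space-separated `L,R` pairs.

Answer: 5,221 221,45 45,217

Derivation:
Round 1 (k=9): L=5 R=221
Round 2 (k=21): L=221 R=45
Round 3 (k=17): L=45 R=217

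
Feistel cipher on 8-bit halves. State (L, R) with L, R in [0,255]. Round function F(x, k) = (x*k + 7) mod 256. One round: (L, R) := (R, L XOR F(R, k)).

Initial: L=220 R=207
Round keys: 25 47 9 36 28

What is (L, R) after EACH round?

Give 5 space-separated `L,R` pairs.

Answer: 207,226 226,74 74,67 67,57 57,0

Derivation:
Round 1 (k=25): L=207 R=226
Round 2 (k=47): L=226 R=74
Round 3 (k=9): L=74 R=67
Round 4 (k=36): L=67 R=57
Round 5 (k=28): L=57 R=0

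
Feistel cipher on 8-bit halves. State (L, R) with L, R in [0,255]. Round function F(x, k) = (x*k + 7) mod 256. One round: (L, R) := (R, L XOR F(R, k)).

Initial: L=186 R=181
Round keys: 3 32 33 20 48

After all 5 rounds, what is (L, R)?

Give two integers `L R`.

Round 1 (k=3): L=181 R=156
Round 2 (k=32): L=156 R=50
Round 3 (k=33): L=50 R=229
Round 4 (k=20): L=229 R=217
Round 5 (k=48): L=217 R=82

Answer: 217 82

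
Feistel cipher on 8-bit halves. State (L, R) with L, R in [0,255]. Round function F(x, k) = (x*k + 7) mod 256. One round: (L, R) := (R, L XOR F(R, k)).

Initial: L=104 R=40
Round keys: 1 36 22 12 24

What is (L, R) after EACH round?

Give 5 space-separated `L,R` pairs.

Answer: 40,71 71,43 43,254 254,196 196,153

Derivation:
Round 1 (k=1): L=40 R=71
Round 2 (k=36): L=71 R=43
Round 3 (k=22): L=43 R=254
Round 4 (k=12): L=254 R=196
Round 5 (k=24): L=196 R=153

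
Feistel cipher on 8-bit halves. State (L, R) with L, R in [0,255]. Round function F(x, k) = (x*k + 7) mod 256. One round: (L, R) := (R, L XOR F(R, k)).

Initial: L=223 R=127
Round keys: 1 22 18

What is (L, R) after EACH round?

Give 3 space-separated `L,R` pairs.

Round 1 (k=1): L=127 R=89
Round 2 (k=22): L=89 R=210
Round 3 (k=18): L=210 R=146

Answer: 127,89 89,210 210,146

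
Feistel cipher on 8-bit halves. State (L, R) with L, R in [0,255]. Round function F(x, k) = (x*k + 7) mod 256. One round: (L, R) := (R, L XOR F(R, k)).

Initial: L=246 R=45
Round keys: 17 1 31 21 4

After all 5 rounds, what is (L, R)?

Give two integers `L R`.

Round 1 (k=17): L=45 R=242
Round 2 (k=1): L=242 R=212
Round 3 (k=31): L=212 R=65
Round 4 (k=21): L=65 R=136
Round 5 (k=4): L=136 R=102

Answer: 136 102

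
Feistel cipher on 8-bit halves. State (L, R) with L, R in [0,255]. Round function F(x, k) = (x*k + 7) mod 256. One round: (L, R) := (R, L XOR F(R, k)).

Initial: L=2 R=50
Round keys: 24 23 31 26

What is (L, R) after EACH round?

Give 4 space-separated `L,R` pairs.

Round 1 (k=24): L=50 R=181
Round 2 (k=23): L=181 R=120
Round 3 (k=31): L=120 R=58
Round 4 (k=26): L=58 R=147

Answer: 50,181 181,120 120,58 58,147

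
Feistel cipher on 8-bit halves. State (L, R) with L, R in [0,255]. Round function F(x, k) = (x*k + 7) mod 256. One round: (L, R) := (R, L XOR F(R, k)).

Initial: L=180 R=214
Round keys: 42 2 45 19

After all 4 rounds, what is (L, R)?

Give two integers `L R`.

Round 1 (k=42): L=214 R=151
Round 2 (k=2): L=151 R=227
Round 3 (k=45): L=227 R=121
Round 4 (k=19): L=121 R=225

Answer: 121 225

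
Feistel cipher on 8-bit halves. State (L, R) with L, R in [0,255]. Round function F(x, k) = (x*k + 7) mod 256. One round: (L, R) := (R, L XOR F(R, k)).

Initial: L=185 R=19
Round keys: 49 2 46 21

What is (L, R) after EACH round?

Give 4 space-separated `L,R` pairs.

Round 1 (k=49): L=19 R=19
Round 2 (k=2): L=19 R=62
Round 3 (k=46): L=62 R=56
Round 4 (k=21): L=56 R=161

Answer: 19,19 19,62 62,56 56,161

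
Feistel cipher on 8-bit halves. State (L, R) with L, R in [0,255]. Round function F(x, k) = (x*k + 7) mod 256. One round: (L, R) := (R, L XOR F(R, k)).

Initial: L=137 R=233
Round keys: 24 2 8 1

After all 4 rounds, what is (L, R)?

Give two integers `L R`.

Round 1 (k=24): L=233 R=86
Round 2 (k=2): L=86 R=90
Round 3 (k=8): L=90 R=129
Round 4 (k=1): L=129 R=210

Answer: 129 210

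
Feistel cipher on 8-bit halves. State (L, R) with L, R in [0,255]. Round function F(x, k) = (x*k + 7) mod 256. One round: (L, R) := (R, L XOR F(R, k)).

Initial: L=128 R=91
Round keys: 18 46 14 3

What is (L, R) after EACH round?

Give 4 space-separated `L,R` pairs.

Answer: 91,237 237,198 198,54 54,111

Derivation:
Round 1 (k=18): L=91 R=237
Round 2 (k=46): L=237 R=198
Round 3 (k=14): L=198 R=54
Round 4 (k=3): L=54 R=111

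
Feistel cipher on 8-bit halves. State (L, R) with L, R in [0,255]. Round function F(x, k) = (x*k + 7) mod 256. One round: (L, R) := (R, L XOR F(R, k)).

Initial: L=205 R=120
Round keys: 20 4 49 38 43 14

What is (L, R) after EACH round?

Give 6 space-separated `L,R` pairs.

Answer: 120,170 170,215 215,132 132,72 72,155 155,201

Derivation:
Round 1 (k=20): L=120 R=170
Round 2 (k=4): L=170 R=215
Round 3 (k=49): L=215 R=132
Round 4 (k=38): L=132 R=72
Round 5 (k=43): L=72 R=155
Round 6 (k=14): L=155 R=201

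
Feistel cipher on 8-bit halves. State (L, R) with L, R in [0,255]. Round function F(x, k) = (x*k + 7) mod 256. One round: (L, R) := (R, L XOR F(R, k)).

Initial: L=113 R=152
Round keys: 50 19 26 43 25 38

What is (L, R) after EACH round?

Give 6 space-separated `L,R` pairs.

Answer: 152,198 198,33 33,167 167,53 53,147 147,236

Derivation:
Round 1 (k=50): L=152 R=198
Round 2 (k=19): L=198 R=33
Round 3 (k=26): L=33 R=167
Round 4 (k=43): L=167 R=53
Round 5 (k=25): L=53 R=147
Round 6 (k=38): L=147 R=236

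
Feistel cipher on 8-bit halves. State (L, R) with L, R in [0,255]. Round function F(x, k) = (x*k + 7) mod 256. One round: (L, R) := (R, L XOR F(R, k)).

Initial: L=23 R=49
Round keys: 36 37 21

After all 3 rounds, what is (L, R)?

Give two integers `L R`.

Answer: 66 141

Derivation:
Round 1 (k=36): L=49 R=252
Round 2 (k=37): L=252 R=66
Round 3 (k=21): L=66 R=141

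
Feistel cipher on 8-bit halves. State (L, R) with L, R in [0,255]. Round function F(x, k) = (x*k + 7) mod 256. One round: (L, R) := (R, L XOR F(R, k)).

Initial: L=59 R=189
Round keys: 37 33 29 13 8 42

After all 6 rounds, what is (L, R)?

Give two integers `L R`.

Answer: 254 176

Derivation:
Round 1 (k=37): L=189 R=99
Round 2 (k=33): L=99 R=119
Round 3 (k=29): L=119 R=225
Round 4 (k=13): L=225 R=3
Round 5 (k=8): L=3 R=254
Round 6 (k=42): L=254 R=176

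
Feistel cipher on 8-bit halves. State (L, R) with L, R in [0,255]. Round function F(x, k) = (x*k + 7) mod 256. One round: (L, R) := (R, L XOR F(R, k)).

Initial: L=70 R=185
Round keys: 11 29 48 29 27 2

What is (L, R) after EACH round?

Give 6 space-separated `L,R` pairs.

Answer: 185,188 188,234 234,91 91,188 188,128 128,187

Derivation:
Round 1 (k=11): L=185 R=188
Round 2 (k=29): L=188 R=234
Round 3 (k=48): L=234 R=91
Round 4 (k=29): L=91 R=188
Round 5 (k=27): L=188 R=128
Round 6 (k=2): L=128 R=187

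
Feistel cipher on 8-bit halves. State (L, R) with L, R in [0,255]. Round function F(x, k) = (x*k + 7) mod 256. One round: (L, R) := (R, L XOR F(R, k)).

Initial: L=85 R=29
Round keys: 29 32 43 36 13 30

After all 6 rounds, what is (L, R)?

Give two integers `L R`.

Round 1 (k=29): L=29 R=5
Round 2 (k=32): L=5 R=186
Round 3 (k=43): L=186 R=64
Round 4 (k=36): L=64 R=189
Round 5 (k=13): L=189 R=224
Round 6 (k=30): L=224 R=250

Answer: 224 250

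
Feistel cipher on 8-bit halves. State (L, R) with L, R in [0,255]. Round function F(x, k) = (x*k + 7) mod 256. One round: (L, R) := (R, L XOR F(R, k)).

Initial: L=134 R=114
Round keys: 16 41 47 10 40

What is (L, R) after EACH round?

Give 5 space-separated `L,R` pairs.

Answer: 114,161 161,162 162,100 100,77 77,107

Derivation:
Round 1 (k=16): L=114 R=161
Round 2 (k=41): L=161 R=162
Round 3 (k=47): L=162 R=100
Round 4 (k=10): L=100 R=77
Round 5 (k=40): L=77 R=107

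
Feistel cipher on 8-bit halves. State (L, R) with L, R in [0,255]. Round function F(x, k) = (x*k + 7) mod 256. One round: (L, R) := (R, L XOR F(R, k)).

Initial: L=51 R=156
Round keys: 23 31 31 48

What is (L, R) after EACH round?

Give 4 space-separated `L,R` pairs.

Round 1 (k=23): L=156 R=56
Round 2 (k=31): L=56 R=83
Round 3 (k=31): L=83 R=44
Round 4 (k=48): L=44 R=20

Answer: 156,56 56,83 83,44 44,20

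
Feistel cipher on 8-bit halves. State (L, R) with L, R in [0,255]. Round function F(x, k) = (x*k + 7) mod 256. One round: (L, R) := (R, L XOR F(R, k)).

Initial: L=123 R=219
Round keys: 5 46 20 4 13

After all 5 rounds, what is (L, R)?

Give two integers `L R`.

Answer: 121 166

Derivation:
Round 1 (k=5): L=219 R=53
Round 2 (k=46): L=53 R=86
Round 3 (k=20): L=86 R=138
Round 4 (k=4): L=138 R=121
Round 5 (k=13): L=121 R=166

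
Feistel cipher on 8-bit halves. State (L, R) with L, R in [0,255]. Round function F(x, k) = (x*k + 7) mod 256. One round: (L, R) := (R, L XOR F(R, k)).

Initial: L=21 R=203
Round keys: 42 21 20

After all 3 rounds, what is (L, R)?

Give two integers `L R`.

Answer: 140 183

Derivation:
Round 1 (k=42): L=203 R=64
Round 2 (k=21): L=64 R=140
Round 3 (k=20): L=140 R=183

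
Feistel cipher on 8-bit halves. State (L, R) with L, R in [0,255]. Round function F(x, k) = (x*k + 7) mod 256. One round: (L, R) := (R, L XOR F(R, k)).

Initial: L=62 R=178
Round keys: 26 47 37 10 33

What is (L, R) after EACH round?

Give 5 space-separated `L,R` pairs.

Round 1 (k=26): L=178 R=37
Round 2 (k=47): L=37 R=96
Round 3 (k=37): L=96 R=194
Round 4 (k=10): L=194 R=251
Round 5 (k=33): L=251 R=160

Answer: 178,37 37,96 96,194 194,251 251,160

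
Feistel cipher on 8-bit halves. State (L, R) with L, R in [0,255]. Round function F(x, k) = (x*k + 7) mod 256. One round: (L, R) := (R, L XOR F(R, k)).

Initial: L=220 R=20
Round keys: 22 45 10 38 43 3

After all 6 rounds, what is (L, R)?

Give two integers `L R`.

Answer: 30 236

Derivation:
Round 1 (k=22): L=20 R=99
Round 2 (k=45): L=99 R=122
Round 3 (k=10): L=122 R=168
Round 4 (k=38): L=168 R=141
Round 5 (k=43): L=141 R=30
Round 6 (k=3): L=30 R=236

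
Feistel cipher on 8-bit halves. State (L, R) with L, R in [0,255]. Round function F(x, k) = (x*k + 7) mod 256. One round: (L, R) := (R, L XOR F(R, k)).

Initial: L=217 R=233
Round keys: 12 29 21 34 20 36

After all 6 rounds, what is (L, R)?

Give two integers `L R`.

Answer: 22 254

Derivation:
Round 1 (k=12): L=233 R=42
Round 2 (k=29): L=42 R=32
Round 3 (k=21): L=32 R=141
Round 4 (k=34): L=141 R=225
Round 5 (k=20): L=225 R=22
Round 6 (k=36): L=22 R=254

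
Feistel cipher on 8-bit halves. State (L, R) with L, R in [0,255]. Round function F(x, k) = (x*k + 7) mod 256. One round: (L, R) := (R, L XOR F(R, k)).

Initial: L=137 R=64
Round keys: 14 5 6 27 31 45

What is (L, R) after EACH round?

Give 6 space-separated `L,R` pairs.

Round 1 (k=14): L=64 R=14
Round 2 (k=5): L=14 R=13
Round 3 (k=6): L=13 R=91
Round 4 (k=27): L=91 R=173
Round 5 (k=31): L=173 R=161
Round 6 (k=45): L=161 R=249

Answer: 64,14 14,13 13,91 91,173 173,161 161,249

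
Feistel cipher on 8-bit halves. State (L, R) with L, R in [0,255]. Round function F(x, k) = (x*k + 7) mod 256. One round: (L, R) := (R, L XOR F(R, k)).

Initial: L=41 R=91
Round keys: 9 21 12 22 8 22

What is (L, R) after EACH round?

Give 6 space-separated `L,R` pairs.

Answer: 91,19 19,205 205,176 176,234 234,231 231,11

Derivation:
Round 1 (k=9): L=91 R=19
Round 2 (k=21): L=19 R=205
Round 3 (k=12): L=205 R=176
Round 4 (k=22): L=176 R=234
Round 5 (k=8): L=234 R=231
Round 6 (k=22): L=231 R=11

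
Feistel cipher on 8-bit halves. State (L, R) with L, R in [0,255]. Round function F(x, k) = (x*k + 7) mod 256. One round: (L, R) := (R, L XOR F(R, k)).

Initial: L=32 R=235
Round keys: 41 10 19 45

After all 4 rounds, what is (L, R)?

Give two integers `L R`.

Answer: 13 208

Derivation:
Round 1 (k=41): L=235 R=138
Round 2 (k=10): L=138 R=128
Round 3 (k=19): L=128 R=13
Round 4 (k=45): L=13 R=208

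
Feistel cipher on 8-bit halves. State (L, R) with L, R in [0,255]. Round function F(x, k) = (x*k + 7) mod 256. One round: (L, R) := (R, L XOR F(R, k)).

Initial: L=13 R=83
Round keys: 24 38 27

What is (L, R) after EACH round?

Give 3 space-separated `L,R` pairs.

Round 1 (k=24): L=83 R=194
Round 2 (k=38): L=194 R=128
Round 3 (k=27): L=128 R=69

Answer: 83,194 194,128 128,69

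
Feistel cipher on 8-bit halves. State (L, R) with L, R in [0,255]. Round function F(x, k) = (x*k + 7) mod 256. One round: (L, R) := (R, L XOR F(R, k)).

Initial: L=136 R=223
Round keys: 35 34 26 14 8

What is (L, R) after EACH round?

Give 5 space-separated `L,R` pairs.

Answer: 223,12 12,64 64,139 139,225 225,132

Derivation:
Round 1 (k=35): L=223 R=12
Round 2 (k=34): L=12 R=64
Round 3 (k=26): L=64 R=139
Round 4 (k=14): L=139 R=225
Round 5 (k=8): L=225 R=132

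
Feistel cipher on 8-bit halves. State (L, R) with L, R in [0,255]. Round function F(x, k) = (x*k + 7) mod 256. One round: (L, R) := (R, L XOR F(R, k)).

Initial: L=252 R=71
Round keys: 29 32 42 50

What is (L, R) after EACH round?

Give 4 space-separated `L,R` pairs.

Answer: 71,238 238,128 128,233 233,9

Derivation:
Round 1 (k=29): L=71 R=238
Round 2 (k=32): L=238 R=128
Round 3 (k=42): L=128 R=233
Round 4 (k=50): L=233 R=9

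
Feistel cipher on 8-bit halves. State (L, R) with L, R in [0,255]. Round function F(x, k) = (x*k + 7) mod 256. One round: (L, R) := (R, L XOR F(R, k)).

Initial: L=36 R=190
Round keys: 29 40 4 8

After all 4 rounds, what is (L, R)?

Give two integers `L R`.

Round 1 (k=29): L=190 R=169
Round 2 (k=40): L=169 R=209
Round 3 (k=4): L=209 R=226
Round 4 (k=8): L=226 R=198

Answer: 226 198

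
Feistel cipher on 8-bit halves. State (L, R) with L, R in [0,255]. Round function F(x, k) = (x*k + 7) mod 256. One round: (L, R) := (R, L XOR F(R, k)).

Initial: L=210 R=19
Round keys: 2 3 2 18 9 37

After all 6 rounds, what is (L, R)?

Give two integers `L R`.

Round 1 (k=2): L=19 R=255
Round 2 (k=3): L=255 R=23
Round 3 (k=2): L=23 R=202
Round 4 (k=18): L=202 R=44
Round 5 (k=9): L=44 R=89
Round 6 (k=37): L=89 R=200

Answer: 89 200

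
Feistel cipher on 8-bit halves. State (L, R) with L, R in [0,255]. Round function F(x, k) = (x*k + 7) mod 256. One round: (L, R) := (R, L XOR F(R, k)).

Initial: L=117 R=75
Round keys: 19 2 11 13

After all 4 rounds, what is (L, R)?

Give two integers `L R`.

Answer: 184 245

Derivation:
Round 1 (k=19): L=75 R=237
Round 2 (k=2): L=237 R=170
Round 3 (k=11): L=170 R=184
Round 4 (k=13): L=184 R=245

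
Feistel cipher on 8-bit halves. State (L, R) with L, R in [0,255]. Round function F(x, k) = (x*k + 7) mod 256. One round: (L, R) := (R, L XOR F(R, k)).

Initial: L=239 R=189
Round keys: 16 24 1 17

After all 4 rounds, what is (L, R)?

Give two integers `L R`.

Answer: 57 42

Derivation:
Round 1 (k=16): L=189 R=56
Round 2 (k=24): L=56 R=250
Round 3 (k=1): L=250 R=57
Round 4 (k=17): L=57 R=42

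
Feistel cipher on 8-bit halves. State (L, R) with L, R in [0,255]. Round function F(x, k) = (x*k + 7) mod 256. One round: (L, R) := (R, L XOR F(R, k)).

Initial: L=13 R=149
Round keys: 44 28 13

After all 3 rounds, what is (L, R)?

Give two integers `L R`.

Answer: 154 119

Derivation:
Round 1 (k=44): L=149 R=174
Round 2 (k=28): L=174 R=154
Round 3 (k=13): L=154 R=119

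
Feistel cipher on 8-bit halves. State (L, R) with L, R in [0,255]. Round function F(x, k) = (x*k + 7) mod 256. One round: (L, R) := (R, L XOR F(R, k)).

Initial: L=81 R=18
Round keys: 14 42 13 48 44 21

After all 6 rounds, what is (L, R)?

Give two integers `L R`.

Round 1 (k=14): L=18 R=82
Round 2 (k=42): L=82 R=105
Round 3 (k=13): L=105 R=14
Round 4 (k=48): L=14 R=206
Round 5 (k=44): L=206 R=97
Round 6 (k=21): L=97 R=50

Answer: 97 50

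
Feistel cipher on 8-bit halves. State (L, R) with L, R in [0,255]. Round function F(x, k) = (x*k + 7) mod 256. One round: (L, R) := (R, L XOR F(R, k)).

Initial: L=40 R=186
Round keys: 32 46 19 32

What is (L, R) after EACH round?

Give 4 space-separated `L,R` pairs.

Answer: 186,111 111,67 67,111 111,164

Derivation:
Round 1 (k=32): L=186 R=111
Round 2 (k=46): L=111 R=67
Round 3 (k=19): L=67 R=111
Round 4 (k=32): L=111 R=164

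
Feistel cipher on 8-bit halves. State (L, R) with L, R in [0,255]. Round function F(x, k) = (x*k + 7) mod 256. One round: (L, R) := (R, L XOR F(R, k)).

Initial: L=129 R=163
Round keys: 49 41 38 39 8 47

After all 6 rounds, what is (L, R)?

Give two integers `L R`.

Round 1 (k=49): L=163 R=187
Round 2 (k=41): L=187 R=89
Round 3 (k=38): L=89 R=134
Round 4 (k=39): L=134 R=40
Round 5 (k=8): L=40 R=193
Round 6 (k=47): L=193 R=94

Answer: 193 94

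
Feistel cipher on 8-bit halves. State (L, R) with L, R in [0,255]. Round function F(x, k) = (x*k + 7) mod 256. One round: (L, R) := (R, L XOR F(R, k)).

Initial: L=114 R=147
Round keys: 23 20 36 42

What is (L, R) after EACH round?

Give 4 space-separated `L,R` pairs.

Round 1 (k=23): L=147 R=78
Round 2 (k=20): L=78 R=140
Round 3 (k=36): L=140 R=249
Round 4 (k=42): L=249 R=109

Answer: 147,78 78,140 140,249 249,109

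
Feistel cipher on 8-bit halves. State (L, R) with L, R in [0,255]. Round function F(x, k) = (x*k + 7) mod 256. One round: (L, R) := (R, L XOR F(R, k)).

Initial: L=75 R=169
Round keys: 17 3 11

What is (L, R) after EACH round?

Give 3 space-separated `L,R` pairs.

Answer: 169,11 11,129 129,153

Derivation:
Round 1 (k=17): L=169 R=11
Round 2 (k=3): L=11 R=129
Round 3 (k=11): L=129 R=153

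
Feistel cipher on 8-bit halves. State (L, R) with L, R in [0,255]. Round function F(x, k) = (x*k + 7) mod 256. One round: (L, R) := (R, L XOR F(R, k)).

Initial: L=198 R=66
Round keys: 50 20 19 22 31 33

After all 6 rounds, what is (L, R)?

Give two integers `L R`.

Round 1 (k=50): L=66 R=45
Round 2 (k=20): L=45 R=201
Round 3 (k=19): L=201 R=223
Round 4 (k=22): L=223 R=248
Round 5 (k=31): L=248 R=208
Round 6 (k=33): L=208 R=47

Answer: 208 47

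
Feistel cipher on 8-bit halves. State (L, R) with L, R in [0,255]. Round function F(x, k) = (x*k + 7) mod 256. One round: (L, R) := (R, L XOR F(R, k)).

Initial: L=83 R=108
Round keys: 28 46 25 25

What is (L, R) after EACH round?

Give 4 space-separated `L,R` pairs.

Answer: 108,132 132,211 211,38 38,110

Derivation:
Round 1 (k=28): L=108 R=132
Round 2 (k=46): L=132 R=211
Round 3 (k=25): L=211 R=38
Round 4 (k=25): L=38 R=110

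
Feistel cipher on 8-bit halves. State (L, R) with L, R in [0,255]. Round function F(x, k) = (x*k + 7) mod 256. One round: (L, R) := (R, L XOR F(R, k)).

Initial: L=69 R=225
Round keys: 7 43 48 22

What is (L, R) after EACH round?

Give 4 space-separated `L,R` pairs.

Answer: 225,107 107,225 225,92 92,14

Derivation:
Round 1 (k=7): L=225 R=107
Round 2 (k=43): L=107 R=225
Round 3 (k=48): L=225 R=92
Round 4 (k=22): L=92 R=14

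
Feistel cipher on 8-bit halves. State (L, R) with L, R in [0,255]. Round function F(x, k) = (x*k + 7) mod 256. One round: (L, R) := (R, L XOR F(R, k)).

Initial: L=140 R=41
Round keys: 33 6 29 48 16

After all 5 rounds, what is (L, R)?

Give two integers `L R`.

Answer: 177 126

Derivation:
Round 1 (k=33): L=41 R=220
Round 2 (k=6): L=220 R=6
Round 3 (k=29): L=6 R=105
Round 4 (k=48): L=105 R=177
Round 5 (k=16): L=177 R=126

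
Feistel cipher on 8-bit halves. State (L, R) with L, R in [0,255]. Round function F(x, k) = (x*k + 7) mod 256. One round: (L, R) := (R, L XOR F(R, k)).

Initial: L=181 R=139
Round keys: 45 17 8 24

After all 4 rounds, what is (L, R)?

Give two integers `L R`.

Answer: 76 86

Derivation:
Round 1 (k=45): L=139 R=195
Round 2 (k=17): L=195 R=113
Round 3 (k=8): L=113 R=76
Round 4 (k=24): L=76 R=86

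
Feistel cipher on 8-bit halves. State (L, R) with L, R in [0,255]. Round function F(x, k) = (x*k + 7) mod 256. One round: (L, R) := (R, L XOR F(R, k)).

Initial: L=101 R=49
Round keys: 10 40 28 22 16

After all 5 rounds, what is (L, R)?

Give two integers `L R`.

Round 1 (k=10): L=49 R=148
Round 2 (k=40): L=148 R=22
Round 3 (k=28): L=22 R=251
Round 4 (k=22): L=251 R=143
Round 5 (k=16): L=143 R=12

Answer: 143 12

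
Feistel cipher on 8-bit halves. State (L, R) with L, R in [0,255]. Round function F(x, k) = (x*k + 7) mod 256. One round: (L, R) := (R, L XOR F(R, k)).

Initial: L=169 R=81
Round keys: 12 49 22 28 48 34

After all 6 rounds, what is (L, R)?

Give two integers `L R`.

Answer: 202 216

Derivation:
Round 1 (k=12): L=81 R=122
Round 2 (k=49): L=122 R=48
Round 3 (k=22): L=48 R=93
Round 4 (k=28): L=93 R=3
Round 5 (k=48): L=3 R=202
Round 6 (k=34): L=202 R=216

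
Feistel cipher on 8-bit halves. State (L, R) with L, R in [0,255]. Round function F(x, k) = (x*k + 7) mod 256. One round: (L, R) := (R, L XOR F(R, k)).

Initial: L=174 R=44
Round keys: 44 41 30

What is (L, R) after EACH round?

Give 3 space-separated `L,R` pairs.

Answer: 44,57 57,4 4,70

Derivation:
Round 1 (k=44): L=44 R=57
Round 2 (k=41): L=57 R=4
Round 3 (k=30): L=4 R=70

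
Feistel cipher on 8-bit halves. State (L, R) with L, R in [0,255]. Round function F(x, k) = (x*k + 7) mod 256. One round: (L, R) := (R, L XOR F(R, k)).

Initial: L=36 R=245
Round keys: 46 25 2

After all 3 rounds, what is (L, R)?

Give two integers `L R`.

Round 1 (k=46): L=245 R=41
Round 2 (k=25): L=41 R=253
Round 3 (k=2): L=253 R=40

Answer: 253 40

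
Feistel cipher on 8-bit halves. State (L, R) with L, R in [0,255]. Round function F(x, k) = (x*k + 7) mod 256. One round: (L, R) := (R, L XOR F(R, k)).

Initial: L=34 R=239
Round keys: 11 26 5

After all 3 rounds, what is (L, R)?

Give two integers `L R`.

Answer: 220 61

Derivation:
Round 1 (k=11): L=239 R=110
Round 2 (k=26): L=110 R=220
Round 3 (k=5): L=220 R=61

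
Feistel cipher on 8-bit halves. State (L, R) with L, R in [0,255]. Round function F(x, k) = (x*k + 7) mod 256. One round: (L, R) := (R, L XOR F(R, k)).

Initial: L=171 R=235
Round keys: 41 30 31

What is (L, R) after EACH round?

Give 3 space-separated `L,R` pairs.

Round 1 (k=41): L=235 R=1
Round 2 (k=30): L=1 R=206
Round 3 (k=31): L=206 R=248

Answer: 235,1 1,206 206,248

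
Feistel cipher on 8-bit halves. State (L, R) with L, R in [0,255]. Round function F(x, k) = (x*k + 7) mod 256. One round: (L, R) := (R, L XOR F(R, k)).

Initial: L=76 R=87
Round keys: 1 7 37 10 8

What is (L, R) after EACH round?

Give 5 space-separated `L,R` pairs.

Answer: 87,18 18,210 210,115 115,87 87,204

Derivation:
Round 1 (k=1): L=87 R=18
Round 2 (k=7): L=18 R=210
Round 3 (k=37): L=210 R=115
Round 4 (k=10): L=115 R=87
Round 5 (k=8): L=87 R=204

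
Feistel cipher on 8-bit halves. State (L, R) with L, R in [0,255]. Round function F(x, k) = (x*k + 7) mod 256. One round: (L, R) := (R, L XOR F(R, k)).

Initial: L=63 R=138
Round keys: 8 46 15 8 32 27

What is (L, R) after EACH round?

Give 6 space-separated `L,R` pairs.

Answer: 138,104 104,61 61,242 242,170 170,181 181,180

Derivation:
Round 1 (k=8): L=138 R=104
Round 2 (k=46): L=104 R=61
Round 3 (k=15): L=61 R=242
Round 4 (k=8): L=242 R=170
Round 5 (k=32): L=170 R=181
Round 6 (k=27): L=181 R=180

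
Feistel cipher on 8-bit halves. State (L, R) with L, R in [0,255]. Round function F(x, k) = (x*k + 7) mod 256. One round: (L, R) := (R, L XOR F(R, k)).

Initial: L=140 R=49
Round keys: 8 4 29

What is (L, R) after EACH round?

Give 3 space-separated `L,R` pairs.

Round 1 (k=8): L=49 R=3
Round 2 (k=4): L=3 R=34
Round 3 (k=29): L=34 R=226

Answer: 49,3 3,34 34,226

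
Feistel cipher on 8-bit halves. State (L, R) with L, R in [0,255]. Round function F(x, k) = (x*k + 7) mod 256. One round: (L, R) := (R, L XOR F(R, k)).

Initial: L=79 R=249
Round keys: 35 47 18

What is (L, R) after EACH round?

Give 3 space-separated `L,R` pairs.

Answer: 249,93 93,227 227,160

Derivation:
Round 1 (k=35): L=249 R=93
Round 2 (k=47): L=93 R=227
Round 3 (k=18): L=227 R=160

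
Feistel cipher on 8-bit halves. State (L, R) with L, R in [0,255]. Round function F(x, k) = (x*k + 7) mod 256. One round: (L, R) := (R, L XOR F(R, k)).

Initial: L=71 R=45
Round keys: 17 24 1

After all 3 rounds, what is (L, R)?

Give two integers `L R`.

Round 1 (k=17): L=45 R=67
Round 2 (k=24): L=67 R=98
Round 3 (k=1): L=98 R=42

Answer: 98 42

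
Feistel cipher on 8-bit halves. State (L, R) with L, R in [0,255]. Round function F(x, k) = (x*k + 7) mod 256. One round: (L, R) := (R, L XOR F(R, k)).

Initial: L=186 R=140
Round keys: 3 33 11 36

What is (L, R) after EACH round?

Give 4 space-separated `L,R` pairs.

Round 1 (k=3): L=140 R=17
Round 2 (k=33): L=17 R=180
Round 3 (k=11): L=180 R=210
Round 4 (k=36): L=210 R=59

Answer: 140,17 17,180 180,210 210,59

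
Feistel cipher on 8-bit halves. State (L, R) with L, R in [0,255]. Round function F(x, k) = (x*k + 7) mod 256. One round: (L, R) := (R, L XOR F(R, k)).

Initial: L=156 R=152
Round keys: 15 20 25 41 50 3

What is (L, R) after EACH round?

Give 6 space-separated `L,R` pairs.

Answer: 152,115 115,155 155,89 89,211 211,100 100,224

Derivation:
Round 1 (k=15): L=152 R=115
Round 2 (k=20): L=115 R=155
Round 3 (k=25): L=155 R=89
Round 4 (k=41): L=89 R=211
Round 5 (k=50): L=211 R=100
Round 6 (k=3): L=100 R=224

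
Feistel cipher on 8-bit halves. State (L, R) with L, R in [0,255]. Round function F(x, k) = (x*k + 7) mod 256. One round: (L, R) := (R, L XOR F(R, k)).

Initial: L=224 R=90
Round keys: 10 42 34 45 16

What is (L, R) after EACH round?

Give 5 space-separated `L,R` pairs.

Answer: 90,107 107,207 207,238 238,18 18,201

Derivation:
Round 1 (k=10): L=90 R=107
Round 2 (k=42): L=107 R=207
Round 3 (k=34): L=207 R=238
Round 4 (k=45): L=238 R=18
Round 5 (k=16): L=18 R=201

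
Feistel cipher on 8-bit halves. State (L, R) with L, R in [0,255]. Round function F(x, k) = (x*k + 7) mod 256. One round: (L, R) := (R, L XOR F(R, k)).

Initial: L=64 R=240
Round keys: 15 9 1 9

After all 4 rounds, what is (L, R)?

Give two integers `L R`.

Answer: 186 119

Derivation:
Round 1 (k=15): L=240 R=87
Round 2 (k=9): L=87 R=230
Round 3 (k=1): L=230 R=186
Round 4 (k=9): L=186 R=119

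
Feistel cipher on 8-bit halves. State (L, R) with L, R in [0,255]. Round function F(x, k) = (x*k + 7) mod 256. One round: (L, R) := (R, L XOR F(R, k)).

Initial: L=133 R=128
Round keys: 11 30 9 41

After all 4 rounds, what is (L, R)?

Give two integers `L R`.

Round 1 (k=11): L=128 R=2
Round 2 (k=30): L=2 R=195
Round 3 (k=9): L=195 R=224
Round 4 (k=41): L=224 R=36

Answer: 224 36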